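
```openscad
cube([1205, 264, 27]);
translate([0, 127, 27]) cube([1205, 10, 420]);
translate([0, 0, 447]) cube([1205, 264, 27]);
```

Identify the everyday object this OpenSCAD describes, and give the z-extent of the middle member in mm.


An I-beam. The web height is 420 mm.

Two wide flanges with a thin centred web — an I-beam. Overall 474 mm minus two 27 mm flanges gives a web of 474 − 2·27 = 420 mm.


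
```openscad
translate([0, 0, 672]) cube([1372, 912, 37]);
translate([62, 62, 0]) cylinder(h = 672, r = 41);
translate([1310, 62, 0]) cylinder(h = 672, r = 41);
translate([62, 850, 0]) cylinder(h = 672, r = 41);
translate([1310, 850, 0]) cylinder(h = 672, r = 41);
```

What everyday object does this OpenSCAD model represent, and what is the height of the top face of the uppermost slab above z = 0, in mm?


A table. The table height is 709 mm.

A 1372×912×37 slab sits at z = 672 on four Ø82 mm round legs — a table. The top surface is at 672 + 37 = 709 mm.


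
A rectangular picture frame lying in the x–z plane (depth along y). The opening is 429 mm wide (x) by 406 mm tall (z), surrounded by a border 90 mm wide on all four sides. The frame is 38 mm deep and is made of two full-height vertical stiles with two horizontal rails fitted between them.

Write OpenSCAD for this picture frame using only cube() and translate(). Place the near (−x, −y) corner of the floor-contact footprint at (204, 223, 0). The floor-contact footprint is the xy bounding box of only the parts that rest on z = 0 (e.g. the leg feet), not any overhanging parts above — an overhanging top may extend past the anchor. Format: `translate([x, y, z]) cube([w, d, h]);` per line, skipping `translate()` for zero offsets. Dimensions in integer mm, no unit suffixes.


translate([204, 223, 0]) cube([90, 38, 586]);
translate([723, 223, 0]) cube([90, 38, 586]);
translate([294, 223, 0]) cube([429, 38, 90]);
translate([294, 223, 496]) cube([429, 38, 90]);


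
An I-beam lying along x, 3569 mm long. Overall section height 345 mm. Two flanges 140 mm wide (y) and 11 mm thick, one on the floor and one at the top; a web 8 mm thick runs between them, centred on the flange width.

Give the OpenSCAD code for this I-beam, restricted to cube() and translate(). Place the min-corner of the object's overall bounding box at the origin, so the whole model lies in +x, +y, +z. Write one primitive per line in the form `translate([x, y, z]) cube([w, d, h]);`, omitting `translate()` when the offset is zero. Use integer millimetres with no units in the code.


cube([3569, 140, 11]);
translate([0, 66, 11]) cube([3569, 8, 323]);
translate([0, 0, 334]) cube([3569, 140, 11]);


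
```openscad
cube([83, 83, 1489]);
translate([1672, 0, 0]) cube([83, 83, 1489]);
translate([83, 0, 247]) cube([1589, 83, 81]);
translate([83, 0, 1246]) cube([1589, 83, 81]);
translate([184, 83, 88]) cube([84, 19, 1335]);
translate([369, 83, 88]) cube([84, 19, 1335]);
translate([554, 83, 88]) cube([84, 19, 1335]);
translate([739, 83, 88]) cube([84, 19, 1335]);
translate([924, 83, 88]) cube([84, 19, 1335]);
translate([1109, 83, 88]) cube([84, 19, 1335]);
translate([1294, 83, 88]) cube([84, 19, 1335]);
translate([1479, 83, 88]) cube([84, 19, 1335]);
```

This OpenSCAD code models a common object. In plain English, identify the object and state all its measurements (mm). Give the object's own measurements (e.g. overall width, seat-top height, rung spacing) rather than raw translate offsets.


A fence section. Two 83×83 mm posts, 1489 mm tall, stand on the floor with a clear span of 1589 mm between their inner faces. Two horizontal rails of 83×81 mm section span the gap between the posts with their undersides at z = 247 mm and z = 1246 mm, flush with the posts' −y face. 8 pickets, each 84 mm wide, 19 mm thick and 1335 mm tall, are fixed to the +y face of the rails with their bottoms at z = 88 mm, spaced across the span with a 101 mm gap after the −x post and between neighbouring pickets, with 109 mm left before the +x post.


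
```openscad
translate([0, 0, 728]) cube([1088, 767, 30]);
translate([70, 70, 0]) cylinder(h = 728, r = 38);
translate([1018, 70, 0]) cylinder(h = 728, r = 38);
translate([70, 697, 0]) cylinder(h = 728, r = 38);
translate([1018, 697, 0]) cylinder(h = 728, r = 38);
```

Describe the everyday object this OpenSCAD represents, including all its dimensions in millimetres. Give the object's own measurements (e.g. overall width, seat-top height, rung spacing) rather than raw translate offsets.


A rectangular dining table. The top is 1088×767×30 mm with its upper surface at z = 758 mm. It stands on four round legs of 76 mm diameter, each leg's bounding box inset 32 mm from the nearest pair of top edges, running from the floor to the underside of the top.


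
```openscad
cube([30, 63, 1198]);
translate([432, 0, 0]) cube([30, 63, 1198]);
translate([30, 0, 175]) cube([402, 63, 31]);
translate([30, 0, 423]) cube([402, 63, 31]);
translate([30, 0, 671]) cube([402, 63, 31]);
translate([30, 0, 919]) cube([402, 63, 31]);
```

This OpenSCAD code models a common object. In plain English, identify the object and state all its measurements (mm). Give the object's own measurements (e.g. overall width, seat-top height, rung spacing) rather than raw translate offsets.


A straight ladder. Two 30×63 mm vertical rails, 1198 mm tall, stand 462 mm apart (outside-to-outside) with their front faces coplanar on the −y side. 4 rungs, each 63 mm deep and 31 mm tall, span between the inner faces of the rails, front faces flush with the rails. The lowest rung's underside is at z = 175 mm and rungs are spaced 248 mm apart (underside to underside).


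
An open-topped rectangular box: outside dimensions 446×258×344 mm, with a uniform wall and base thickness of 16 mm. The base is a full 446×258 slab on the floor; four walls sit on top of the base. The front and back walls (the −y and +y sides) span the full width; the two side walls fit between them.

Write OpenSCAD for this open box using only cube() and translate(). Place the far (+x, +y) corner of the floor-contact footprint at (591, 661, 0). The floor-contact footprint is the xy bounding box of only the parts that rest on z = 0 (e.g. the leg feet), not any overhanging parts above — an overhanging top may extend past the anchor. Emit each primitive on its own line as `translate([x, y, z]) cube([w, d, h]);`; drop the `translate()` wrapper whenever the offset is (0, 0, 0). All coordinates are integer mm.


translate([145, 403, 0]) cube([446, 258, 16]);
translate([145, 403, 16]) cube([446, 16, 328]);
translate([145, 645, 16]) cube([446, 16, 328]);
translate([145, 419, 16]) cube([16, 226, 328]);
translate([575, 419, 16]) cube([16, 226, 328]);


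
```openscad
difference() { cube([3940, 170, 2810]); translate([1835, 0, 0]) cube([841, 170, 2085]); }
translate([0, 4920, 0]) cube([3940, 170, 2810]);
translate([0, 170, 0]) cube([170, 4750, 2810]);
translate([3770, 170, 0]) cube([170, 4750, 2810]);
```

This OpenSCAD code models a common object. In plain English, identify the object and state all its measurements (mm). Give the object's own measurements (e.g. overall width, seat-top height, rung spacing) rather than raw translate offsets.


A single room: four walls, each 2810 mm tall and 170 mm thick, enclosing an outside footprint 3940×5090 mm (x × y), no floor or roof. The front and back walls (−y and +y sides) run the full x-width; the side walls fit between their inner faces. A door opening 841 mm wide and 2085 mm tall is cut through the front wall from the floor up, its −x edge 1835 mm from the wall's −x end.


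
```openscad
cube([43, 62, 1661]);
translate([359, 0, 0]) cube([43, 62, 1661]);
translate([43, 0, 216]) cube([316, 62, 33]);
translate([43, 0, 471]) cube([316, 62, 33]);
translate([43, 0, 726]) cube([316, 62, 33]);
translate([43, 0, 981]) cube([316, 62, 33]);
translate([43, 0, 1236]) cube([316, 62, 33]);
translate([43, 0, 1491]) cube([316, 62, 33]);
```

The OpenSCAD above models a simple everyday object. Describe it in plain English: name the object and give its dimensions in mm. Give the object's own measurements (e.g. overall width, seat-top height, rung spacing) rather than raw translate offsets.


A straight ladder. Two 43×62 mm vertical rails, 1661 mm tall, stand 402 mm apart (outside-to-outside) with their front faces coplanar on the −y side. 6 rungs, each 62 mm deep and 33 mm tall, span between the inner faces of the rails, front faces flush with the rails. The lowest rung's underside is at z = 216 mm and rungs are spaced 255 mm apart (underside to underside).


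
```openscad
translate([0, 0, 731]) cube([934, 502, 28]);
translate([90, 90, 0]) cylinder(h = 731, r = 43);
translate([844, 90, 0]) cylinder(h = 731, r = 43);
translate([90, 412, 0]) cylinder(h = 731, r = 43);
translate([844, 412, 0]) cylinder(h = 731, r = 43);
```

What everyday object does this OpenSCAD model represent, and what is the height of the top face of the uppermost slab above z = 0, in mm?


A table. The table height is 759 mm.

A 934×502×28 slab sits at z = 731 on four Ø86 mm round legs — a table. The top surface is at 731 + 28 = 759 mm.


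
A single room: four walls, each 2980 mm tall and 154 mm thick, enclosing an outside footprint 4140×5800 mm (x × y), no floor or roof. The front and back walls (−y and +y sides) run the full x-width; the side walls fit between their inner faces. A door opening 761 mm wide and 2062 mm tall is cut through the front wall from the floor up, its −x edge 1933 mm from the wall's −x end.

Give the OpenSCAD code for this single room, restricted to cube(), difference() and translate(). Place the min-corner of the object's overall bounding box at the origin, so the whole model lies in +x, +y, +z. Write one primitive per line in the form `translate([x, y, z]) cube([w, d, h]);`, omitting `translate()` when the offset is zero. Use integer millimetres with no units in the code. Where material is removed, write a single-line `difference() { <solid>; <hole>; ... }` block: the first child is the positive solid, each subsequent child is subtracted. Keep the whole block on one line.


difference() { cube([4140, 154, 2980]); translate([1933, 0, 0]) cube([761, 154, 2062]); }
translate([0, 5646, 0]) cube([4140, 154, 2980]);
translate([0, 154, 0]) cube([154, 5492, 2980]);
translate([3986, 154, 0]) cube([154, 5492, 2980]);


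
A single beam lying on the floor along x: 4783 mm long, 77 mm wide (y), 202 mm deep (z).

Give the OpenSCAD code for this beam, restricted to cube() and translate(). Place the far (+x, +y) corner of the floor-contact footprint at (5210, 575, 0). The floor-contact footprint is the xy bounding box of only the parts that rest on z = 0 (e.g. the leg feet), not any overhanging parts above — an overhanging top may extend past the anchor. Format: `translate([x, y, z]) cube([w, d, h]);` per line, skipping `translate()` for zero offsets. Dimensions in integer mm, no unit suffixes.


translate([427, 498, 0]) cube([4783, 77, 202]);


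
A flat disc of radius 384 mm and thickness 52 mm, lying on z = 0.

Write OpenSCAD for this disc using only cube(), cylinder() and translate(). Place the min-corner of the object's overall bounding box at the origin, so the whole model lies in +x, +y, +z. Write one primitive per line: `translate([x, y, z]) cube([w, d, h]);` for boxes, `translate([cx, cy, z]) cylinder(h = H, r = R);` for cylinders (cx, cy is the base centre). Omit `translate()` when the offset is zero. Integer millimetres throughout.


translate([384, 384, 0]) cylinder(h = 52, r = 384);


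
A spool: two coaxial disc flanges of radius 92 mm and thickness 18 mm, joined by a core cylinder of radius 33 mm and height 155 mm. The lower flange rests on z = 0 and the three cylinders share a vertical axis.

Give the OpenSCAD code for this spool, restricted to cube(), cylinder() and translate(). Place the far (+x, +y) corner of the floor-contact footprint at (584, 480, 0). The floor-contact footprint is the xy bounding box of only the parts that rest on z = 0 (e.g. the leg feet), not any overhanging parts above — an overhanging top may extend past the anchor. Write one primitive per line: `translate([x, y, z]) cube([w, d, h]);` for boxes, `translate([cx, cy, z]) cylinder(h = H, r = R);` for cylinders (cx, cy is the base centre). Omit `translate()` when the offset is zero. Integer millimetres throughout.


translate([492, 388, 0]) cylinder(h = 18, r = 92);
translate([492, 388, 18]) cylinder(h = 155, r = 33);
translate([492, 388, 173]) cylinder(h = 18, r = 92);


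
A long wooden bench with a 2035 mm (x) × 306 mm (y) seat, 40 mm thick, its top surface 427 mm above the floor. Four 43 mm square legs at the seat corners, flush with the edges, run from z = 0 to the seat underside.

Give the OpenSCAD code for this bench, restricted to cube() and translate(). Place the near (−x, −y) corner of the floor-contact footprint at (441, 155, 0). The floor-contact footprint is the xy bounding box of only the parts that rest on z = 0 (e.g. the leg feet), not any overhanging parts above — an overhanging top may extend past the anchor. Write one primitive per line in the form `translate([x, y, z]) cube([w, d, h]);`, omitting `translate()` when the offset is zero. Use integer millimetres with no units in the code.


translate([441, 155, 387]) cube([2035, 306, 40]);
translate([441, 155, 0]) cube([43, 43, 387]);
translate([441, 418, 0]) cube([43, 43, 387]);
translate([2433, 155, 0]) cube([43, 43, 387]);
translate([2433, 418, 0]) cube([43, 43, 387]);


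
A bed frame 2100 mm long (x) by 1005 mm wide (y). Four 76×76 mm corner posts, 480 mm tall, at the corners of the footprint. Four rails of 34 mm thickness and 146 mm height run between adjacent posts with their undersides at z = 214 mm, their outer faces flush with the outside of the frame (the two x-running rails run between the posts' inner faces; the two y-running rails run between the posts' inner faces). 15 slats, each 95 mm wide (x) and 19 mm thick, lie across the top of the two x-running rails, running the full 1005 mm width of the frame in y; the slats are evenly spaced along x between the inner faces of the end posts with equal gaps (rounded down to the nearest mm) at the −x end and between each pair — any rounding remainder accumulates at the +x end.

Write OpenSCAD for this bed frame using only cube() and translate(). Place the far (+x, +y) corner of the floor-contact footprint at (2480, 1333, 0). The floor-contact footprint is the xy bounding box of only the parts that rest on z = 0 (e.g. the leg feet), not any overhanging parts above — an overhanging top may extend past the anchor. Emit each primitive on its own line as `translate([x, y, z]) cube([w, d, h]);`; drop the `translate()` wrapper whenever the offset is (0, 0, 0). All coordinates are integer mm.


translate([380, 328, 0]) cube([76, 76, 480]);
translate([380, 1257, 0]) cube([76, 76, 480]);
translate([2404, 328, 0]) cube([76, 76, 480]);
translate([2404, 1257, 0]) cube([76, 76, 480]);
translate([456, 328, 214]) cube([1948, 34, 146]);
translate([456, 1299, 214]) cube([1948, 34, 146]);
translate([380, 404, 214]) cube([34, 853, 146]);
translate([2446, 404, 214]) cube([34, 853, 146]);
translate([488, 328, 360]) cube([95, 1005, 19]);
translate([615, 328, 360]) cube([95, 1005, 19]);
translate([742, 328, 360]) cube([95, 1005, 19]);
translate([869, 328, 360]) cube([95, 1005, 19]);
translate([996, 328, 360]) cube([95, 1005, 19]);
translate([1123, 328, 360]) cube([95, 1005, 19]);
translate([1250, 328, 360]) cube([95, 1005, 19]);
translate([1377, 328, 360]) cube([95, 1005, 19]);
translate([1504, 328, 360]) cube([95, 1005, 19]);
translate([1631, 328, 360]) cube([95, 1005, 19]);
translate([1758, 328, 360]) cube([95, 1005, 19]);
translate([1885, 328, 360]) cube([95, 1005, 19]);
translate([2012, 328, 360]) cube([95, 1005, 19]);
translate([2139, 328, 360]) cube([95, 1005, 19]);
translate([2266, 328, 360]) cube([95, 1005, 19]);


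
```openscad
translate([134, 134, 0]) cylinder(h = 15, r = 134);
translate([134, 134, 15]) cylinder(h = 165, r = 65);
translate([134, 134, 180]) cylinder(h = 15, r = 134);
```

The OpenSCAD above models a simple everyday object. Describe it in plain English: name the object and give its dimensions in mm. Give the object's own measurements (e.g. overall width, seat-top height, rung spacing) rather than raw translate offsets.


A spool: two coaxial disc flanges of radius 134 mm and thickness 15 mm, joined by a core cylinder of radius 65 mm and height 165 mm. The lower flange rests on z = 0 and the three cylinders share a vertical axis.


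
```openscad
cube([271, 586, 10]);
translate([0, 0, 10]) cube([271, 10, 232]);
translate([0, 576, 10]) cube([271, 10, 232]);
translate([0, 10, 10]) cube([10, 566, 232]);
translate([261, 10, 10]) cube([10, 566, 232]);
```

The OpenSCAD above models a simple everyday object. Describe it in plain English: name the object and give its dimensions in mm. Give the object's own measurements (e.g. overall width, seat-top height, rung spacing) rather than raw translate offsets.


An open-topped rectangular box: outside dimensions 271×586×242 mm, with a uniform wall and base thickness of 10 mm. The base is a full 271×586 slab on the floor; four walls sit on top of the base. The front and back walls (the −y and +y sides) span the full width; the two side walls fit between them.


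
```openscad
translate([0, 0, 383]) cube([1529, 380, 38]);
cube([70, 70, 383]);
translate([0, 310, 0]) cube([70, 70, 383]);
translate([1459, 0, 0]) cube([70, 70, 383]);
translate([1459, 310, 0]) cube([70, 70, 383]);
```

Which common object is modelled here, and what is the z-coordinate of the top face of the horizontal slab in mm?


A bench. The seat-top height is 421 mm.

A long slab on four corner posts — a bench. The slab sits at z = 383 with thickness 38, so the top is 383 + 38 = 421 mm.


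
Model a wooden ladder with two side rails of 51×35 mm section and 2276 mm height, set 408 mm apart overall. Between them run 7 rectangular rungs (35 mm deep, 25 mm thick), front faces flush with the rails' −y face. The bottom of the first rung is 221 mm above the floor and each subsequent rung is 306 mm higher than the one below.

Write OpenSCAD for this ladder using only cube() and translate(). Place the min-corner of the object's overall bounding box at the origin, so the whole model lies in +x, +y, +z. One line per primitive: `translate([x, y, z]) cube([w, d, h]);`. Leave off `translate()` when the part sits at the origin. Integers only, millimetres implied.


// rung span = 408 - 2*51 = 306
// rung[k] z = 221 + k*306
cube([51, 35, 2276]);
translate([357, 0, 0]) cube([51, 35, 2276]);
translate([51, 0, 221]) cube([306, 35, 25]);
translate([51, 0, 527]) cube([306, 35, 25]);
translate([51, 0, 833]) cube([306, 35, 25]);
translate([51, 0, 1139]) cube([306, 35, 25]);
translate([51, 0, 1445]) cube([306, 35, 25]);
translate([51, 0, 1751]) cube([306, 35, 25]);
translate([51, 0, 2057]) cube([306, 35, 25]);


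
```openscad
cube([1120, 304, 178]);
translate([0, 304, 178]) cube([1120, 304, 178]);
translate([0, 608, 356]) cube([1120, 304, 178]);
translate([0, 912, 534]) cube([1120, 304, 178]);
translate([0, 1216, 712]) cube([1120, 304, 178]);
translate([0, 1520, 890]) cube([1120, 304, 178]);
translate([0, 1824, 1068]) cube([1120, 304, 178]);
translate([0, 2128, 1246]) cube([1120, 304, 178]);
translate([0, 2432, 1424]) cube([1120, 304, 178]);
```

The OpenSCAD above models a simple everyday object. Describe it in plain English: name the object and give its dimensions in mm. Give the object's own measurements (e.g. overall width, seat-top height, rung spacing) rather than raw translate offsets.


A straight staircase of 9 solid steps. Each step is 1120 mm wide (x), 304 mm deep (y, the going) and 178 mm tall (the rise). The first step rests on the floor; each subsequent step sits one going further in +y and one rise higher in +z, directly behind and above the previous step with no overlap.


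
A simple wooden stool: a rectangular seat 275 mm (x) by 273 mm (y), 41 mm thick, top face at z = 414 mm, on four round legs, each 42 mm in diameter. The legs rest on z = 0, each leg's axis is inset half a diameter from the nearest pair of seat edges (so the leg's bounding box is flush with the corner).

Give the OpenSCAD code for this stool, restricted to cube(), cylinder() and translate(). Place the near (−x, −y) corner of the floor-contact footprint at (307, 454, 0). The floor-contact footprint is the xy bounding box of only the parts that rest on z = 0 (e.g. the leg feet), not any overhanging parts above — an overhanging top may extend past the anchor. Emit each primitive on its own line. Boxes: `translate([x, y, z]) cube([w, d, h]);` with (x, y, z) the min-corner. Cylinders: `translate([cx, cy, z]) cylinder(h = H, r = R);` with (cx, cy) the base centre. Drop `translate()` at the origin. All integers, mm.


translate([307, 454, 373]) cube([275, 273, 41]);
translate([328, 475, 0]) cylinder(h = 373, r = 21);
translate([561, 475, 0]) cylinder(h = 373, r = 21);
translate([328, 706, 0]) cylinder(h = 373, r = 21);
translate([561, 706, 0]) cylinder(h = 373, r = 21);


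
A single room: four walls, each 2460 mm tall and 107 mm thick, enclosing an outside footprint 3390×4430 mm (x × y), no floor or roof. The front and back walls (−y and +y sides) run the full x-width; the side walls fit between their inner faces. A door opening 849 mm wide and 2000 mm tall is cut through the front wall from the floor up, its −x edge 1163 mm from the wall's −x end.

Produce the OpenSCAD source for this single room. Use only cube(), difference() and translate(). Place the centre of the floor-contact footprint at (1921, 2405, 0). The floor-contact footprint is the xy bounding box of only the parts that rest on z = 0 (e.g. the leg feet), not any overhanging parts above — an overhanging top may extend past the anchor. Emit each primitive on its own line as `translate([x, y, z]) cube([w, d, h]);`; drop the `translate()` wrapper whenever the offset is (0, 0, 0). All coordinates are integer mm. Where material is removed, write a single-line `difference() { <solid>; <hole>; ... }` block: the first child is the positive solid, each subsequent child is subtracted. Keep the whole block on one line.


difference() { translate([226, 190, 0]) cube([3390, 107, 2460]); translate([1389, 190, 0]) cube([849, 107, 2000]); }
translate([226, 4513, 0]) cube([3390, 107, 2460]);
translate([226, 297, 0]) cube([107, 4216, 2460]);
translate([3509, 297, 0]) cube([107, 4216, 2460]);


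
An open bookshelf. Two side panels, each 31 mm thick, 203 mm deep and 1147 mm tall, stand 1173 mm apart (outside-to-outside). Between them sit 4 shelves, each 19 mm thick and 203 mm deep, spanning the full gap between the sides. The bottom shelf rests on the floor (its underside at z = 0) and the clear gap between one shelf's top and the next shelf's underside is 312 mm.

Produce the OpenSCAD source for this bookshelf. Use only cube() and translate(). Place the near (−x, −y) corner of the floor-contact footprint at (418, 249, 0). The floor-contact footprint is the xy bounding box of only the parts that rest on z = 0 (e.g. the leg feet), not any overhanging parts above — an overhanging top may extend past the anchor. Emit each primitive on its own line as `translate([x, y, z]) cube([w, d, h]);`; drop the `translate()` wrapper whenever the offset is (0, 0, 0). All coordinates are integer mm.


translate([418, 249, 0]) cube([31, 203, 1147]);
translate([1560, 249, 0]) cube([31, 203, 1147]);
translate([449, 249, 0]) cube([1111, 203, 19]);
translate([449, 249, 331]) cube([1111, 203, 19]);
translate([449, 249, 662]) cube([1111, 203, 19]);
translate([449, 249, 993]) cube([1111, 203, 19]);


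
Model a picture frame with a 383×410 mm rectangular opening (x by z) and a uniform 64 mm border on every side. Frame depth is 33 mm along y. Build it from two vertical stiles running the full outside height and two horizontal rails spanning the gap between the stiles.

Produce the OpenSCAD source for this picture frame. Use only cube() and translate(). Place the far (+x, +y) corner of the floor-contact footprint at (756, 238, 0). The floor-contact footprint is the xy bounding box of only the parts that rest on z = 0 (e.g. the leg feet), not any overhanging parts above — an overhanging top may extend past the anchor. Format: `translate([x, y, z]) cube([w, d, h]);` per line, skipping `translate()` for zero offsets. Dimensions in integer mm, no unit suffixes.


translate([245, 205, 0]) cube([64, 33, 538]);
translate([692, 205, 0]) cube([64, 33, 538]);
translate([309, 205, 0]) cube([383, 33, 64]);
translate([309, 205, 474]) cube([383, 33, 64]);


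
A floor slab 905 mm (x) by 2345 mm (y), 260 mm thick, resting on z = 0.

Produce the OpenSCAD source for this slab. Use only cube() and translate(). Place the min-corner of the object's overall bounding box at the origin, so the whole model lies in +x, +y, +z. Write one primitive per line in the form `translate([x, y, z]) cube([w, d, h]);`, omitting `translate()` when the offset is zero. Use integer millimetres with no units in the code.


cube([905, 2345, 260]);


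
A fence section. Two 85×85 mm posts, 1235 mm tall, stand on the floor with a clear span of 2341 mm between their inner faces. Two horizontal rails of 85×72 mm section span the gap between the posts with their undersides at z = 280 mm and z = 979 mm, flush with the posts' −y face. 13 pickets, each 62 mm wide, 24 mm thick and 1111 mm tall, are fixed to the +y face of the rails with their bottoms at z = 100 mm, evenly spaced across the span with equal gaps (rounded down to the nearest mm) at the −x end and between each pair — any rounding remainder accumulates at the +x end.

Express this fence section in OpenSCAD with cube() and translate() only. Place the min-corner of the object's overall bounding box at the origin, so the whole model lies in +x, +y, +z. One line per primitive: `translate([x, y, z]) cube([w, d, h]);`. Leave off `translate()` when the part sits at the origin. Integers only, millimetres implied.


cube([85, 85, 1235]);
translate([2426, 0, 0]) cube([85, 85, 1235]);
translate([85, 0, 280]) cube([2341, 85, 72]);
translate([85, 0, 979]) cube([2341, 85, 72]);
translate([194, 85, 100]) cube([62, 24, 1111]);
translate([365, 85, 100]) cube([62, 24, 1111]);
translate([536, 85, 100]) cube([62, 24, 1111]);
translate([707, 85, 100]) cube([62, 24, 1111]);
translate([878, 85, 100]) cube([62, 24, 1111]);
translate([1049, 85, 100]) cube([62, 24, 1111]);
translate([1220, 85, 100]) cube([62, 24, 1111]);
translate([1391, 85, 100]) cube([62, 24, 1111]);
translate([1562, 85, 100]) cube([62, 24, 1111]);
translate([1733, 85, 100]) cube([62, 24, 1111]);
translate([1904, 85, 100]) cube([62, 24, 1111]);
translate([2075, 85, 100]) cube([62, 24, 1111]);
translate([2246, 85, 100]) cube([62, 24, 1111]);


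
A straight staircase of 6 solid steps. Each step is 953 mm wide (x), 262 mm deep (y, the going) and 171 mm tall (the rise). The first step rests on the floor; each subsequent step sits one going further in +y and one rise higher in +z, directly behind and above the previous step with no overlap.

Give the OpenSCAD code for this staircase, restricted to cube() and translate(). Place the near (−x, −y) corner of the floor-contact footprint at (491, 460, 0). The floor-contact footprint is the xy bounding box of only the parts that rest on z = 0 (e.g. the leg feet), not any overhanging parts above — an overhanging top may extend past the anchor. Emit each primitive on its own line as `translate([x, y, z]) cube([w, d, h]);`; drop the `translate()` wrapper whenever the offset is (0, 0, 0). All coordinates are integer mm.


translate([491, 460, 0]) cube([953, 262, 171]);
translate([491, 722, 171]) cube([953, 262, 171]);
translate([491, 984, 342]) cube([953, 262, 171]);
translate([491, 1246, 513]) cube([953, 262, 171]);
translate([491, 1508, 684]) cube([953, 262, 171]);
translate([491, 1770, 855]) cube([953, 262, 171]);


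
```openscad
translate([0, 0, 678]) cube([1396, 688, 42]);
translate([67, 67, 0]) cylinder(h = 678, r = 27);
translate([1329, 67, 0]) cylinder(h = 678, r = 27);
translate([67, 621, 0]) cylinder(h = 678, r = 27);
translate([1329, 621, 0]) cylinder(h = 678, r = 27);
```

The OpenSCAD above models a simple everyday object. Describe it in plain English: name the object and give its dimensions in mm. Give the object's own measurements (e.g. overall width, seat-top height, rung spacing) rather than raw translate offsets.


A rectangular dining table. The top is 1396×688×42 mm with its upper surface at z = 720 mm. It stands on four round legs of 54 mm diameter, each leg's bounding box inset 40 mm from the nearest pair of top edges, running from the floor to the underside of the top.


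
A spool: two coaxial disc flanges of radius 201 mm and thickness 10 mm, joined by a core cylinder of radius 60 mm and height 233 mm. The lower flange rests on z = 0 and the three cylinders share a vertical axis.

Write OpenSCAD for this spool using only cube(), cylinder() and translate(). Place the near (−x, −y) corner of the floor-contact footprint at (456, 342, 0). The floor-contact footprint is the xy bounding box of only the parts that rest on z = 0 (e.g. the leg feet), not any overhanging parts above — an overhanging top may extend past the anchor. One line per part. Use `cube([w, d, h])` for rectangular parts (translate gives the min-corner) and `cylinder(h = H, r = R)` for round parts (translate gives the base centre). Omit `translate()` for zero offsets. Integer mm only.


translate([657, 543, 0]) cylinder(h = 10, r = 201);
translate([657, 543, 10]) cylinder(h = 233, r = 60);
translate([657, 543, 243]) cylinder(h = 10, r = 201);


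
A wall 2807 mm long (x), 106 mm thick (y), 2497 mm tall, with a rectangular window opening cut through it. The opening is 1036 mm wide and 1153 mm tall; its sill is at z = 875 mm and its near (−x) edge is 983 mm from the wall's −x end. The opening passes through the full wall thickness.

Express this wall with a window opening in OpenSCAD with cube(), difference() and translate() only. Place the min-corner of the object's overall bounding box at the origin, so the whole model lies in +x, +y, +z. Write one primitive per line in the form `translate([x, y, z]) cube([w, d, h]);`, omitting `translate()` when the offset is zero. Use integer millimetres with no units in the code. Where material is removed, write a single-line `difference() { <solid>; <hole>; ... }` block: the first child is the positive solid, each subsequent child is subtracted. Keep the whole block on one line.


difference() { cube([2807, 106, 2497]); translate([983, 0, 875]) cube([1036, 106, 1153]); }


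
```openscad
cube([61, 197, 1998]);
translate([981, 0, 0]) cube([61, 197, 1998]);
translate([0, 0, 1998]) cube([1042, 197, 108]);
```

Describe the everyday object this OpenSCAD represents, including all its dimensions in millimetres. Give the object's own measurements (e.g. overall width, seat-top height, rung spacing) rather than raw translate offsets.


A door frame. The clear opening is 920 mm wide and 1998 mm high. Two 61 mm wide jambs, 197 mm deep, stand either side of the opening from the floor to the top of the opening. A 108 mm thick head sits across the top of both jambs, spanning the full outside width of the frame.


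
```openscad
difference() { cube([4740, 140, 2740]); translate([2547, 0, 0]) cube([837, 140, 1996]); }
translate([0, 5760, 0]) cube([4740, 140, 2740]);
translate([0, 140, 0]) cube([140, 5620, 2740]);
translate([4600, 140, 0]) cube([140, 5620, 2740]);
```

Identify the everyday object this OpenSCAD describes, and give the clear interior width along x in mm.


A single room. The interior width is 4460 mm.

Four walls enclosing a rectangle with a door in the front wall — a room. Outside width 4740 minus two 140 mm walls gives 4460 mm.


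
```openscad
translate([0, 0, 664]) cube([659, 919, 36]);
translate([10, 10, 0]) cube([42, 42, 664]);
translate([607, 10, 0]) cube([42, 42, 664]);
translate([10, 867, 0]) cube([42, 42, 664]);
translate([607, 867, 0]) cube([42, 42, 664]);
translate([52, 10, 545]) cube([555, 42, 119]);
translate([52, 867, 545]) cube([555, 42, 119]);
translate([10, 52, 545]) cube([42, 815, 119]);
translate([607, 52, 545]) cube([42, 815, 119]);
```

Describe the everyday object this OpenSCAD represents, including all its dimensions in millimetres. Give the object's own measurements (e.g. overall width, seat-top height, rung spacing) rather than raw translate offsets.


A rectangular dining table. The top is 659×919×36 mm with its upper surface at z = 700 mm. It stands on four 42×42 mm square legs, each inset 10 mm from the nearest pair of top edges, running from the floor to the underside of the top. Four apron rails, 42 mm thick and 119 mm tall, run between adjacent legs with their top edges flush with the underside of the top and their outer faces flush with the legs' outer faces.


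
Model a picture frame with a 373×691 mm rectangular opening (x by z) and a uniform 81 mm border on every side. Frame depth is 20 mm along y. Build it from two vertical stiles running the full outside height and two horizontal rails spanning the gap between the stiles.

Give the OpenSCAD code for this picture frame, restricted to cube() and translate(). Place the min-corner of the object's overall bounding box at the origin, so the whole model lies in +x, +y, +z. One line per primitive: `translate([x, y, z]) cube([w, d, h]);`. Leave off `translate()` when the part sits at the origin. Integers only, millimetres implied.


cube([81, 20, 853]);
translate([454, 0, 0]) cube([81, 20, 853]);
translate([81, 0, 0]) cube([373, 20, 81]);
translate([81, 0, 772]) cube([373, 20, 81]);


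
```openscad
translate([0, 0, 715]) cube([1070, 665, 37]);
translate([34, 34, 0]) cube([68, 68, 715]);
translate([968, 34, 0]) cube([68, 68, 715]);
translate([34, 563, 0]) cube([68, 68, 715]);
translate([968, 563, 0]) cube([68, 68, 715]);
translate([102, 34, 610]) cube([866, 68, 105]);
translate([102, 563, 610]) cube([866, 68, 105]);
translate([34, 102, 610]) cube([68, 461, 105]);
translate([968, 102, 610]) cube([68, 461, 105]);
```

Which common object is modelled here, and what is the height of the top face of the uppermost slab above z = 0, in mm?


A table. The table height is 752 mm.

A 1070×665×37 slab sits at z = 715 on four 68 mm square posts — a table. The top surface is at 715 + 37 = 752 mm.


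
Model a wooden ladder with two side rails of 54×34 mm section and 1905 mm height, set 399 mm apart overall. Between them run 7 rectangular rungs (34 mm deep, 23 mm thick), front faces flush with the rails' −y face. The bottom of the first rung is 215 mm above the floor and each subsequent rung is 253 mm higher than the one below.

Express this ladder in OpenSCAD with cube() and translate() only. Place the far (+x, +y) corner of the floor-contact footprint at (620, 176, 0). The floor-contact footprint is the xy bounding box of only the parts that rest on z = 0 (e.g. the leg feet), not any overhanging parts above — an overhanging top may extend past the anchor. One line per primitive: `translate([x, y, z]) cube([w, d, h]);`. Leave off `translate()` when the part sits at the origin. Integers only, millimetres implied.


translate([221, 142, 0]) cube([54, 34, 1905]);
translate([566, 142, 0]) cube([54, 34, 1905]);
translate([275, 142, 215]) cube([291, 34, 23]);
translate([275, 142, 468]) cube([291, 34, 23]);
translate([275, 142, 721]) cube([291, 34, 23]);
translate([275, 142, 974]) cube([291, 34, 23]);
translate([275, 142, 1227]) cube([291, 34, 23]);
translate([275, 142, 1480]) cube([291, 34, 23]);
translate([275, 142, 1733]) cube([291, 34, 23]);


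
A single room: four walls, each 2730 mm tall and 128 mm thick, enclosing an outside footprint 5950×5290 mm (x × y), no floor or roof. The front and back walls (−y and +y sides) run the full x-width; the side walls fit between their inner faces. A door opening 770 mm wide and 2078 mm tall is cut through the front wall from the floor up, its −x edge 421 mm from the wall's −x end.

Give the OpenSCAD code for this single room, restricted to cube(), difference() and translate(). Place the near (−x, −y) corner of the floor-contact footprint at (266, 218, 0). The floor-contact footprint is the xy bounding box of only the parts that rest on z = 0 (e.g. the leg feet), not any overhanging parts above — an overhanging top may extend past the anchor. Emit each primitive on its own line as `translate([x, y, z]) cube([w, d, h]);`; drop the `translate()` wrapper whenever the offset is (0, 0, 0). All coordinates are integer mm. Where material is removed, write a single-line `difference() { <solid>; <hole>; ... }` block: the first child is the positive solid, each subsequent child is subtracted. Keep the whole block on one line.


difference() { translate([266, 218, 0]) cube([5950, 128, 2730]); translate([687, 218, 0]) cube([770, 128, 2078]); }
translate([266, 5380, 0]) cube([5950, 128, 2730]);
translate([266, 346, 0]) cube([128, 5034, 2730]);
translate([6088, 346, 0]) cube([128, 5034, 2730]);


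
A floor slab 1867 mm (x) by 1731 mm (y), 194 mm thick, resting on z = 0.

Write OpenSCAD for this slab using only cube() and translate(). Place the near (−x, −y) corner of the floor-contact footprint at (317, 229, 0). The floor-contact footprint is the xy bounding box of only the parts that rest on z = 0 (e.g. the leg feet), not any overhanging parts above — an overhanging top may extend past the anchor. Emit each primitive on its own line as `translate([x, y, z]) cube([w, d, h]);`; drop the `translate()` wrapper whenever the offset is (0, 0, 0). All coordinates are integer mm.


translate([317, 229, 0]) cube([1867, 1731, 194]);


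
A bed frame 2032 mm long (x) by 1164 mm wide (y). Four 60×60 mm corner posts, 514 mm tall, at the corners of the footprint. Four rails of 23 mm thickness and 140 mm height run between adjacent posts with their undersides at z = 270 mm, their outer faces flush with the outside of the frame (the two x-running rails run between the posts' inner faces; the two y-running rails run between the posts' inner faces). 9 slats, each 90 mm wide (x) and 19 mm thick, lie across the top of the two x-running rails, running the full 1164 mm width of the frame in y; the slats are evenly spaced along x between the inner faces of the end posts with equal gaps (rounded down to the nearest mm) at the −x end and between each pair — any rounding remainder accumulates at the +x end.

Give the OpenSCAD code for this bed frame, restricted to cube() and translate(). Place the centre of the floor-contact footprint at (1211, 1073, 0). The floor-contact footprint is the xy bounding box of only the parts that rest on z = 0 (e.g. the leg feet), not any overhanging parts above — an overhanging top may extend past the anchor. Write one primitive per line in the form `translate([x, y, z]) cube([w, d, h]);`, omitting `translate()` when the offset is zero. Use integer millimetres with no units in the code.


translate([195, 491, 0]) cube([60, 60, 514]);
translate([195, 1595, 0]) cube([60, 60, 514]);
translate([2167, 491, 0]) cube([60, 60, 514]);
translate([2167, 1595, 0]) cube([60, 60, 514]);
translate([255, 491, 270]) cube([1912, 23, 140]);
translate([255, 1632, 270]) cube([1912, 23, 140]);
translate([195, 551, 270]) cube([23, 1044, 140]);
translate([2204, 551, 270]) cube([23, 1044, 140]);
translate([365, 491, 410]) cube([90, 1164, 19]);
translate([565, 491, 410]) cube([90, 1164, 19]);
translate([765, 491, 410]) cube([90, 1164, 19]);
translate([965, 491, 410]) cube([90, 1164, 19]);
translate([1165, 491, 410]) cube([90, 1164, 19]);
translate([1365, 491, 410]) cube([90, 1164, 19]);
translate([1565, 491, 410]) cube([90, 1164, 19]);
translate([1765, 491, 410]) cube([90, 1164, 19]);
translate([1965, 491, 410]) cube([90, 1164, 19]);


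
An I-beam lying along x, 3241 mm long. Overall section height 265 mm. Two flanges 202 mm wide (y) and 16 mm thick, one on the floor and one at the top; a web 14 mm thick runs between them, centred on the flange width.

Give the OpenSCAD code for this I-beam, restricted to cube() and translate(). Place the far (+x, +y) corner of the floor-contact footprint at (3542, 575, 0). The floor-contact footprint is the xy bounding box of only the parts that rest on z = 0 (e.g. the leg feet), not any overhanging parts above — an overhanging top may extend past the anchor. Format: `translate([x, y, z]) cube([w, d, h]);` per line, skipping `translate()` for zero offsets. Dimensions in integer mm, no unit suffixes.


translate([301, 373, 0]) cube([3241, 202, 16]);
translate([301, 467, 16]) cube([3241, 14, 233]);
translate([301, 373, 249]) cube([3241, 202, 16]);
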